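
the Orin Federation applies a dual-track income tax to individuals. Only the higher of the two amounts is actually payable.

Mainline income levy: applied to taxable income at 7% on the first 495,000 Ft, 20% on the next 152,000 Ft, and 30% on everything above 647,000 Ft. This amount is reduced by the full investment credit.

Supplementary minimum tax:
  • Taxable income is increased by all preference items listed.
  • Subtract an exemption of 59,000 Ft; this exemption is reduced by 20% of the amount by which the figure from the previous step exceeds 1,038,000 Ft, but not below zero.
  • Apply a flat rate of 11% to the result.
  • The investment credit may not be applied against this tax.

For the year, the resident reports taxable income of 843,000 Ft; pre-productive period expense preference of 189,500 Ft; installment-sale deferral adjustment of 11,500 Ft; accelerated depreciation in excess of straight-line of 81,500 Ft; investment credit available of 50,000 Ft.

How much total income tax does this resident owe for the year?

Supplementary minimum tax:
  Adjusted income: 843,000 Ft + 189,500 Ft + 11,500 Ft + 81,500 Ft = 1,125,500 Ft
  Exemption: 59,000 Ft − 20% × (1,125,500 Ft − 1,038,000 Ft) = 59,000 Ft − 17,500 Ft = 41,500 Ft
  Base: 1,125,500 Ft − 41,500 Ft = 1,084,000 Ft
  1,084,000 Ft × 11% = 119,240 Ft

Mainline income levy:
  495,000 Ft × 7% = 34,650 Ft
  152,000 Ft × 20% = 30,400 Ft
  196,000 Ft × 30% = 58,800 Ft
  → 123,850 Ft
  Less investment credit 50,000 Ft → 73,850 Ft

119,240 Ft > 73,850 Ft, so the supplementary minimum tax is the binding amount.

119,240 Ft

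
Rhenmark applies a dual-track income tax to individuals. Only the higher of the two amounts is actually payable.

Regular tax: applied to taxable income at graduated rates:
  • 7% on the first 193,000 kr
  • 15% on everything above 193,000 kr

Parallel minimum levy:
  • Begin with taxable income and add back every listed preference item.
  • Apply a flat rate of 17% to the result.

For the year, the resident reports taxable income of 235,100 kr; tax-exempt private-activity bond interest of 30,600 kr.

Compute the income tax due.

45,169 kr

Parallel minimum levy:
  Adjusted income: 235,100 kr + 30,600 kr = 265,700 kr
  265,700 kr × 17% = 45,169 kr

Regular tax:
  193,000 kr × 7% = 13,510 kr
  42,100 kr × 15% = 6,315 kr
  → 19,825 kr

45,169 kr > 19,825 kr, so the parallel minimum levy is the binding amount.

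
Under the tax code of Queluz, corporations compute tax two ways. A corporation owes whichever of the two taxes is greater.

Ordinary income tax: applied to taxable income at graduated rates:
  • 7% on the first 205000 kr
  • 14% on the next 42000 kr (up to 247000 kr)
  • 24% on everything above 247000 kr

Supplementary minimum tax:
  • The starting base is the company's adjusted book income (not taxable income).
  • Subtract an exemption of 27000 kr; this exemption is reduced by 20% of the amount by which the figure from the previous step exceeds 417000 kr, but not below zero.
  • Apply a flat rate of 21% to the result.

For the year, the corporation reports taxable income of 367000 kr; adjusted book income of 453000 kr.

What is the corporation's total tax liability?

Supplementary minimum tax:
  Base (adjusted book income): 453000 kr
  Exemption: 27000 kr − 20% × (453000 kr − 417000 kr) = 27000 kr − 7200 kr = 19800 kr
  Base: 453000 kr − 19800 kr = 433200 kr
  433200 kr × 21% = 90972 kr

Ordinary income tax:
  205000 kr × 7% = 14350 kr
  42000 kr × 14% = 5880 kr
  120000 kr × 24% = 28800 kr
  → 49030 kr

90972 kr > 49030 kr, so the supplementary minimum tax is the binding amount.

90972 kr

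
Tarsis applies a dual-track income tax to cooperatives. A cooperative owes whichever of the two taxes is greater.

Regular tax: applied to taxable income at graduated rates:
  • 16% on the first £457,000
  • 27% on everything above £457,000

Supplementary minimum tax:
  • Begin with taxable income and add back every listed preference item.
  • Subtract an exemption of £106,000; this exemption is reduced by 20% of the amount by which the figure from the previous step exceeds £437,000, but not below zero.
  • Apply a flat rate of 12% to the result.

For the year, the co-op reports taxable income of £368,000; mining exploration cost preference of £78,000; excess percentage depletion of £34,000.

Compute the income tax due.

£58,880

Supplementary minimum tax:
  Adjusted income: £368,000 + £78,000 + £34,000 = £480,000
  Exemption: £106,000 − 20% × (£480,000 − £437,000) = £106,000 − £8,600 = £97,400
  Base: £480,000 − £97,400 = £382,600
  £382,600 × 12% = £45,912

Regular tax:
  £368,000 × 16% = £58,880

£58,880 > £45,912, so the regular tax governs.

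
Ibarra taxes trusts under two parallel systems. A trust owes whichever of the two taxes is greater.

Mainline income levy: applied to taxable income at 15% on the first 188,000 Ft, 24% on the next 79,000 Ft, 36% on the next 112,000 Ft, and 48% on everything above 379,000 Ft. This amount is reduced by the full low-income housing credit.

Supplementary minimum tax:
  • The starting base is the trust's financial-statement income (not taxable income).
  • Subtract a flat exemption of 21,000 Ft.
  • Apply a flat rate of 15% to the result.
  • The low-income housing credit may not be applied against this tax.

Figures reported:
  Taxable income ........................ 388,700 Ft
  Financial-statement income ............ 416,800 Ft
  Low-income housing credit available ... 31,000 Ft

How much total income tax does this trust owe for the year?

61,136 Ft

Mainline income levy:
  188,000 Ft × 15% = 28,200 Ft
  79,000 Ft × 24% = 18,960 Ft
  112,000 Ft × 36% = 40,320 Ft
  9,700 Ft × 48% = 4,656 Ft
  → 92,136 Ft
  Less low-income housing credit 31,000 Ft → 61,136 Ft

Supplementary minimum tax:
  Base (financial-statement income): 416,800 Ft
  Less exemption 21,000 Ft → base 395,800 Ft
  395,800 Ft × 15% = 59,370 Ft

61,136 Ft > 59,370 Ft, so the mainline income levy governs.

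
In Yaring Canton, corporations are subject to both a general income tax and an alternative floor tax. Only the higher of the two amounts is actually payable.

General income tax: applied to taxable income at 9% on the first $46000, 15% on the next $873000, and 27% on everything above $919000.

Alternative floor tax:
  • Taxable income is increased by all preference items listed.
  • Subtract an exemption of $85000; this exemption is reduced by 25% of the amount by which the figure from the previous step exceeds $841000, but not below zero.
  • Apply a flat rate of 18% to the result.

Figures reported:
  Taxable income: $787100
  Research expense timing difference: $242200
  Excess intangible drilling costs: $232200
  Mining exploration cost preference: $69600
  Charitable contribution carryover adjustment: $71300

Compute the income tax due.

$252432

General income tax:
  $46000 × 9% = $4140
  $741100 × 15% = $111165
  → $115305

Alternative floor tax:
  Adjusted income: $787100 + $242200 + $232200 + $69600 + $71300 = $1402400
  Exemption: 25% × ($1402400 − $841000) = $140350 ≥ $85000, so the exemption is fully phased out
  Base: $1402400 − $0 = $1402400
  $1402400 × 18% = $252432

$252432 > $115305, so the alternative floor tax is the binding amount.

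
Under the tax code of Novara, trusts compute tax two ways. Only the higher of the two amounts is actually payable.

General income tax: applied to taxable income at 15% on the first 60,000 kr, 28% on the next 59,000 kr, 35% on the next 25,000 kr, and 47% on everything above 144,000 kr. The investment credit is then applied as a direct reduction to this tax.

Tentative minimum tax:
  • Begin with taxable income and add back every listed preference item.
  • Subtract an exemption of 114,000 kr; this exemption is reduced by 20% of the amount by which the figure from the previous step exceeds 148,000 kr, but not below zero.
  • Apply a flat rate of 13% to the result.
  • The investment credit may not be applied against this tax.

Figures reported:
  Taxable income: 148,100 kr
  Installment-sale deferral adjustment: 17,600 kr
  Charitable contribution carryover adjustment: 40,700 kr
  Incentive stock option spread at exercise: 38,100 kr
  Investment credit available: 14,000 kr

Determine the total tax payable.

22,197 kr

General income tax:
  60,000 kr × 15% = 9,000 kr
  59,000 kr × 28% = 16,520 kr
  25,000 kr × 35% = 8,750 kr
  4,100 kr × 47% = 1,927 kr
  → 36,197 kr
  Less investment credit 14,000 kr → 22,197 kr

Tentative minimum tax:
  Adjusted income: 148,100 kr + 17,600 kr + 40,700 kr + 38,100 kr = 244,500 kr
  Exemption: 114,000 kr − 20% × (244,500 kr − 148,000 kr) = 114,000 kr − 19,300 kr = 94,700 kr
  Base: 244,500 kr − 94,700 kr = 149,800 kr
  149,800 kr × 13% = 19,474 kr

22,197 kr > 19,474 kr, so the general income tax governs.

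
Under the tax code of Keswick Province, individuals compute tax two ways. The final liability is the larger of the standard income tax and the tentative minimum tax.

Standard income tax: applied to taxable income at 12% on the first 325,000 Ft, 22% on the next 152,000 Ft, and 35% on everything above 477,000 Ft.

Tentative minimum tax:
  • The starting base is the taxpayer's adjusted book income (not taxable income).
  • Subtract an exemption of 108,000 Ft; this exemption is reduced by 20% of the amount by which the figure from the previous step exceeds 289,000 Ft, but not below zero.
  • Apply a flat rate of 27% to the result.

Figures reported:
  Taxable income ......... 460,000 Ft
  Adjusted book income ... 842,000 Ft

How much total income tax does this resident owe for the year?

227,340 Ft

Standard income tax:
  325,000 Ft × 12% = 39,000 Ft
  135,000 Ft × 22% = 29,700 Ft
  → 68,700 Ft

Tentative minimum tax:
  Base (adjusted book income): 842,000 Ft
  Exemption: 20% × (842,000 Ft − 289,000 Ft) = 110,600 Ft ≥ 108,000 Ft, so the exemption is fully phased out
  Base: 842,000 Ft − 0 Ft = 842,000 Ft
  842,000 Ft × 27% = 227,340 Ft

227,340 Ft > 68,700 Ft, so the tentative minimum tax is the binding amount.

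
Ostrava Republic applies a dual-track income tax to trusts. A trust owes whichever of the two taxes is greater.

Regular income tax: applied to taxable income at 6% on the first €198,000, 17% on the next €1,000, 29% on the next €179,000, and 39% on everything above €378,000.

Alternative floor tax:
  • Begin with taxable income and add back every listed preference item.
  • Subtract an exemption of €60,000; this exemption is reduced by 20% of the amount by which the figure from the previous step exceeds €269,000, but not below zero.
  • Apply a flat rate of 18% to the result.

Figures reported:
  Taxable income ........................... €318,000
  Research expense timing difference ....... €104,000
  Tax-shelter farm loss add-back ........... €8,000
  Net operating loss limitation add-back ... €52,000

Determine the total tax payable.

Regular income tax:
  €198,000 × 6% = €11,880
  €1,000 × 17% = €170
  €119,000 × 29% = €34,510
  → €46,560

Alternative floor tax:
  Adjusted income: €318,000 + €104,000 + €8,000 + €52,000 = €482,000
  Exemption: €60,000 − 20% × (€482,000 − €269,000) = €60,000 − €42,600 = €17,400
  Base: €482,000 − €17,400 = €464,600
  €464,600 × 18% = €83,628

€83,628 > €46,560, so the alternative floor tax is the binding amount.

€83,628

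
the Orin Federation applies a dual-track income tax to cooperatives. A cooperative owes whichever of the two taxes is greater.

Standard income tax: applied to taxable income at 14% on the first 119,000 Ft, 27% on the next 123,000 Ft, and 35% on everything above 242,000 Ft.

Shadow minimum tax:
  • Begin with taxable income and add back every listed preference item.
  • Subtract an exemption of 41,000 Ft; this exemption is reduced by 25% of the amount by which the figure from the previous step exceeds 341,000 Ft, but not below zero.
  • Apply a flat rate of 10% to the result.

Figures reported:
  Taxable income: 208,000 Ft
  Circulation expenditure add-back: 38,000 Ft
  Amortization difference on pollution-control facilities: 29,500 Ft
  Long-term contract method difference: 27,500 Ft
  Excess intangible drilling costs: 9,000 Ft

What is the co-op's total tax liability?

40,690 Ft

Standard income tax:
  119,000 Ft × 14% = 16,660 Ft
  89,000 Ft × 27% = 24,030 Ft
  → 40,690 Ft

Shadow minimum tax:
  Adjusted income: 208,000 Ft + 38,000 Ft + 29,500 Ft + 27,500 Ft + 9,000 Ft = 312,000 Ft
  Exemption: 312,000 Ft ≤ 341,000 Ft, so full 41,000 Ft applies
  Base: 312,000 Ft − 41,000 Ft = 271,000 Ft
  271,000 Ft × 10% = 27,100 Ft

40,690 Ft > 27,100 Ft, so the standard income tax governs.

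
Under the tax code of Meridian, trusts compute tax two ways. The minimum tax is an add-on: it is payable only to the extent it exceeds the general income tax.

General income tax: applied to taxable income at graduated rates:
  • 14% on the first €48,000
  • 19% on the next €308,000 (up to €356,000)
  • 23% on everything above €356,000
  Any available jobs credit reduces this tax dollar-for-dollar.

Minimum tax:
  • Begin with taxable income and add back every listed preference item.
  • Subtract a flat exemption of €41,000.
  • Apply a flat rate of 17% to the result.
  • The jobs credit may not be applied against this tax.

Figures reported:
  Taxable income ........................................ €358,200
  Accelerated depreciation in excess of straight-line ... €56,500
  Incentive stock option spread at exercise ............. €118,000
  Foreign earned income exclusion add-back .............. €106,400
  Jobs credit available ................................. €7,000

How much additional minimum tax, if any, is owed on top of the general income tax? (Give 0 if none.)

€42,931

General income tax:
  €48,000 × 14% = €6,720
  €308,000 × 19% = €58,520
  €2,200 × 23% = €506
  → €65,746
  Less jobs credit €7,000 → €58,746

Minimum tax:
  Adjusted income: €358,200 + €56,500 + €118,000 + €106,400 = €639,100
  Less exemption €41,000 → base €598,100
  €598,100 × 17% = €101,677

Excess of minimum tax over general income tax: €101,677 − €58,746 = €42,931.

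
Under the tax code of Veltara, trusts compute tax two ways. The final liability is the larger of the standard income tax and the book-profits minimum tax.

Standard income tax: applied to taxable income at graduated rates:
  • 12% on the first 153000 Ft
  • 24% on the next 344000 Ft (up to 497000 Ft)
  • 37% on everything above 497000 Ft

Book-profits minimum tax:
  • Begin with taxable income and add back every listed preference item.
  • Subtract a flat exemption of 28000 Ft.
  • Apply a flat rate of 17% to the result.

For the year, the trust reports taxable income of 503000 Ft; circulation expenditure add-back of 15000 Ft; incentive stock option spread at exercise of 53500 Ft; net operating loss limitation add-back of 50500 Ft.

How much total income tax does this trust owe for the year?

103140 Ft

Book-profits minimum tax:
  Adjusted income: 503000 Ft + 15000 Ft + 53500 Ft + 50500 Ft = 622000 Ft
  Less exemption 28000 Ft → base 594000 Ft
  594000 Ft × 17% = 100980 Ft

Standard income tax:
  153000 Ft × 12% = 18360 Ft
  344000 Ft × 24% = 82560 Ft
  6000 Ft × 37% = 2220 Ft
  → 103140 Ft

103140 Ft > 100980 Ft, so the standard income tax governs.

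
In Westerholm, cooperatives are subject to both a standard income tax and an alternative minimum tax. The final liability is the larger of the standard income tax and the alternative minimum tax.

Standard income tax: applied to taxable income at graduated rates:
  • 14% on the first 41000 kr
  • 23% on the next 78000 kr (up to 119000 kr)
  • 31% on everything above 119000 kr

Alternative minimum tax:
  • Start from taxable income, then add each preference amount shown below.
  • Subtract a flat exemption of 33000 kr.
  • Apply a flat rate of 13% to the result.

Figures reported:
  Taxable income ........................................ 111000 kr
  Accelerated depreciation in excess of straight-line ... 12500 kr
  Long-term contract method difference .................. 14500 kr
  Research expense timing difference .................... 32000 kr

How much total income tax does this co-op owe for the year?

21840 kr

Standard income tax:
  41000 kr × 14% = 5740 kr
  70000 kr × 23% = 16100 kr
  → 21840 kr

Alternative minimum tax:
  Adjusted income: 111000 kr + 12500 kr + 14500 kr + 32000 kr = 170000 kr
  Less exemption 33000 kr → base 137000 kr
  137000 kr × 13% = 17810 kr

21840 kr > 17810 kr, so the standard income tax governs.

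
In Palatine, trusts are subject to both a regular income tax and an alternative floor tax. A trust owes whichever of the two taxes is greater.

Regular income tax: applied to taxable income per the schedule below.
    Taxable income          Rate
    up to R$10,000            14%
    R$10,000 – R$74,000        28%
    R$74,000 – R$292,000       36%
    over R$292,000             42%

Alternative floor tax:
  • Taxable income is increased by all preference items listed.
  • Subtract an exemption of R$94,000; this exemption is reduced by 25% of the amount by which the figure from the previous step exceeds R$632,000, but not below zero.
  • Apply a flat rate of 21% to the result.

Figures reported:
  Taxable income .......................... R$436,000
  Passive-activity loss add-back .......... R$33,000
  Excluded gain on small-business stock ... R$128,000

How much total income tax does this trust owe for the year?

Alternative floor tax:
  Adjusted income: R$436,000 + R$33,000 + R$128,000 = R$597,000
  Exemption: R$597,000 ≤ R$632,000, so full R$94,000 applies
  Base: R$597,000 − R$94,000 = R$503,000
  R$503,000 × 21% = R$105,630

Regular income tax:
  R$10,000 × 14% = R$1,400
  R$64,000 × 28% = R$17,920
  R$218,000 × 36% = R$78,480
  R$144,000 × 42% = R$60,480
  → R$158,280

R$158,280 > R$105,630, so the regular income tax governs.

R$158,280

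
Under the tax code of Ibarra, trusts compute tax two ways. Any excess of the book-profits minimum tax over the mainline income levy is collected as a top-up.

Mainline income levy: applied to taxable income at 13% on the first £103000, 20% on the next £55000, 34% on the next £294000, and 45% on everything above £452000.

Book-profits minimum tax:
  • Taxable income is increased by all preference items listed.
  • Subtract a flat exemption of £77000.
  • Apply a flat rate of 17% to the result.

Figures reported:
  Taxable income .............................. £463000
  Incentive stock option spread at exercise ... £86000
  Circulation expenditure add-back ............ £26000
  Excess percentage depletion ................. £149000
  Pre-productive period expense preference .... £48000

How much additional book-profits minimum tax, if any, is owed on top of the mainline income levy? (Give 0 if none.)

Mainline income levy:
  £103000 × 13% = £13390
  £55000 × 20% = £11000
  £294000 × 34% = £99960
  £11000 × 45% = £4950
  → £129300

Book-profits minimum tax:
  Adjusted income: £463000 + £86000 + £26000 + £149000 + £48000 = £772000
  Less exemption £77000 → base £695000
  £695000 × 17% = £118150

£118150 ≤ £129300, so no add-on is due.

£0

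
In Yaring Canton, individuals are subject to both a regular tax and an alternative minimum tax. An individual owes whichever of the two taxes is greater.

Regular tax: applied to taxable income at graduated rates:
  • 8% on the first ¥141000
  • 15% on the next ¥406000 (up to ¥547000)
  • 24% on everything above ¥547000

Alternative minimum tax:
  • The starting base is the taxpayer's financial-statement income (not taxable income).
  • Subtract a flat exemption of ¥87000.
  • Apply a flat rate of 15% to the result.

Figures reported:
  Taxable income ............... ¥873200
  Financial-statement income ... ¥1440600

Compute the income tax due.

Regular tax:
  ¥141000 × 8% = ¥11280
  ¥406000 × 15% = ¥60900
  ¥326200 × 24% = ¥78288
  → ¥150468

Alternative minimum tax:
  Base (financial-statement income): ¥1440600
  Less exemption ¥87000 → base ¥1353600
  ¥1353600 × 15% = ¥203040

¥203040 > ¥150468, so the alternative minimum tax is the binding amount.

¥203040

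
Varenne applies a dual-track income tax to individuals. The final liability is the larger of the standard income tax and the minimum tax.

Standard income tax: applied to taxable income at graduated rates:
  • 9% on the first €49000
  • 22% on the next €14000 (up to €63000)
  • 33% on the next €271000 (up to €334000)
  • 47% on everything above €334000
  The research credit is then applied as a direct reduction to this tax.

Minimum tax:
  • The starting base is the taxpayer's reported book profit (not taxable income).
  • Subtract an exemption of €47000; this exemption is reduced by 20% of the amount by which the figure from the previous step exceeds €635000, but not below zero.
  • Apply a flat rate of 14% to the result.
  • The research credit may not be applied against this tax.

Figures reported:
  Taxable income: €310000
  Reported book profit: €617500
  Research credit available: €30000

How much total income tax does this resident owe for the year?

€79870

Minimum tax:
  Base (reported book profit): €617500
  Exemption: €617500 ≤ €635000, so full €47000 applies
  Base: €617500 − €47000 = €570500
  €570500 × 14% = €79870

Standard income tax:
  €49000 × 9% = €4410
  €14000 × 22% = €3080
  €247000 × 33% = €81510
  → €89000
  Less research credit €30000 → €59000

€79870 > €59000, so the minimum tax is the binding amount.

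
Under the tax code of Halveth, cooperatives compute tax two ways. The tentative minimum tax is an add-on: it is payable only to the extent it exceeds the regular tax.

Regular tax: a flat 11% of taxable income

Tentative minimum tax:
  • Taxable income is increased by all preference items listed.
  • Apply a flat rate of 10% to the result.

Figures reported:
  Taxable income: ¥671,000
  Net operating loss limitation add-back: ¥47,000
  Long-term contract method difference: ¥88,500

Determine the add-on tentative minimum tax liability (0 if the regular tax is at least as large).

¥6,840

Regular tax:
  ¥671,000 × 11% = ¥73,810

Tentative minimum tax:
  Adjusted income: ¥671,000 + ¥47,000 + ¥88,500 = ¥806,500
  ¥806,500 × 10% = ¥80,650

Excess of tentative minimum tax over regular tax: ¥80,650 − ¥73,810 = ¥6,840.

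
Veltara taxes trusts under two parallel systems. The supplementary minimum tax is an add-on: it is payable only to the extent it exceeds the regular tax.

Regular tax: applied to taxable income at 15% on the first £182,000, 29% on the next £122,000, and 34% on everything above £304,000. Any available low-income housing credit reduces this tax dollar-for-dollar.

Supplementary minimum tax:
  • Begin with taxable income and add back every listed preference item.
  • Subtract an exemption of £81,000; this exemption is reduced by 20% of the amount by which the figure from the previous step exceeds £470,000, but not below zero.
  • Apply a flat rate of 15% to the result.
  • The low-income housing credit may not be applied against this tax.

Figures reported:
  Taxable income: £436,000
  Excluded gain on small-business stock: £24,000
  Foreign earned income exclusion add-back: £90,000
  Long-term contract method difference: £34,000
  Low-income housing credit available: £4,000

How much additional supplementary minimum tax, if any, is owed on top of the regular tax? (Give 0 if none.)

£0

Supplementary minimum tax:
  Adjusted income: £436,000 + £24,000 + £90,000 + £34,000 = £584,000
  Exemption: £81,000 − 20% × (£584,000 − £470,000) = £81,000 − £22,800 = £58,200
  Base: £584,000 − £58,200 = £525,800
  £525,800 × 15% = £78,870

Regular tax:
  £182,000 × 15% = £27,300
  £122,000 × 29% = £35,380
  £132,000 × 34% = £44,880
  → £107,560
  Less low-income housing credit £4,000 → £103,560

£78,870 ≤ £103,560, so no add-on is due.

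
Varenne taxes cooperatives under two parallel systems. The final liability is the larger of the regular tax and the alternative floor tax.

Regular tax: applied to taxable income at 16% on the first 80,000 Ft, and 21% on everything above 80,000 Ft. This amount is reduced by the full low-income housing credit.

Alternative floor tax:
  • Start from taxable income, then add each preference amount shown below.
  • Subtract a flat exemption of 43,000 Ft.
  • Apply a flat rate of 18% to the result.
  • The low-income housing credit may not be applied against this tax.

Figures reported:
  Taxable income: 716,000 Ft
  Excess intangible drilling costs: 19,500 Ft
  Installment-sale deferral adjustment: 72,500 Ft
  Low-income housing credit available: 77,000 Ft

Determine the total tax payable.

137,700 Ft

Regular tax:
  80,000 Ft × 16% = 12,800 Ft
  636,000 Ft × 21% = 133,560 Ft
  → 146,360 Ft
  Less low-income housing credit 77,000 Ft → 69,360 Ft

Alternative floor tax:
  Adjusted income: 716,000 Ft + 19,500 Ft + 72,500 Ft = 808,000 Ft
  Less exemption 43,000 Ft → base 765,000 Ft
  765,000 Ft × 18% = 137,700 Ft

137,700 Ft > 69,360 Ft, so the alternative floor tax is the binding amount.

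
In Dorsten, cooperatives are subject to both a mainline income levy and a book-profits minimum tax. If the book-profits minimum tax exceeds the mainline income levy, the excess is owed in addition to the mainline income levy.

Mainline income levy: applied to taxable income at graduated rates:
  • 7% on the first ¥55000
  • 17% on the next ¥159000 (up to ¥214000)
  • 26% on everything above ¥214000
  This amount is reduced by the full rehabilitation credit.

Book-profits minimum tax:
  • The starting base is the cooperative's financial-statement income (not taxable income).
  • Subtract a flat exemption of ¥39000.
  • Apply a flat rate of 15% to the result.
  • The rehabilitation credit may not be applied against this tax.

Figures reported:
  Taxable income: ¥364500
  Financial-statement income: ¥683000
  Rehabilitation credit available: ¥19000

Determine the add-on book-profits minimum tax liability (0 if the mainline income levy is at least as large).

¥45590

Book-profits minimum tax:
  Base (financial-statement income): ¥683000
  Less exemption ¥39000 → base ¥644000
  ¥644000 × 15% = ¥96600

Mainline income levy:
  ¥55000 × 7% = ¥3850
  ¥159000 × 17% = ¥27030
  ¥150500 × 26% = ¥39130
  → ¥70010
  Less rehabilitation credit ¥19000 → ¥51010

Excess of book-profits minimum tax over mainline income levy: ¥96600 − ¥51010 = ¥45590.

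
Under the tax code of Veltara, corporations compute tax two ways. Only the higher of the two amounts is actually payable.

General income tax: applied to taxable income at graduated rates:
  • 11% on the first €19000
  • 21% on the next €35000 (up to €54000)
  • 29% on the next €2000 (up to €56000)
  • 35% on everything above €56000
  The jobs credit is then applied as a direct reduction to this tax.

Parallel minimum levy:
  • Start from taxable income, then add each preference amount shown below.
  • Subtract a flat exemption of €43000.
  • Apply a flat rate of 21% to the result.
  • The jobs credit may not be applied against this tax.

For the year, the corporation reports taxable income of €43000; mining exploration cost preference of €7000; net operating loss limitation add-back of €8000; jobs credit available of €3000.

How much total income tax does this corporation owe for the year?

General income tax:
  €19000 × 11% = €2090
  €24000 × 21% = €5040
  → €7130
  Less jobs credit €3000 → €4130

Parallel minimum levy:
  Adjusted income: €43000 + €7000 + €8000 = €58000
  Less exemption €43000 → base €15000
  €15000 × 21% = €3150

€4130 > €3150, so the general income tax governs.

€4130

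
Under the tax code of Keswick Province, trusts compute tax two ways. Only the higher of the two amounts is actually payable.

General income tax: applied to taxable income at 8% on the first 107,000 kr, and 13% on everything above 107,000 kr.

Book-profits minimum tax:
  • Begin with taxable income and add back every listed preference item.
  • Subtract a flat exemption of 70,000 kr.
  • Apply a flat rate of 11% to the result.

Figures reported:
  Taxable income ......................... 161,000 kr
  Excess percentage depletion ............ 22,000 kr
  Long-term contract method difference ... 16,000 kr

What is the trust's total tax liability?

15,580 kr

Book-profits minimum tax:
  Adjusted income: 161,000 kr + 22,000 kr + 16,000 kr = 199,000 kr
  Less exemption 70,000 kr → base 129,000 kr
  129,000 kr × 11% = 14,190 kr

General income tax:
  107,000 kr × 8% = 8,560 kr
  54,000 kr × 13% = 7,020 kr
  → 15,580 kr

15,580 kr > 14,190 kr, so the general income tax governs.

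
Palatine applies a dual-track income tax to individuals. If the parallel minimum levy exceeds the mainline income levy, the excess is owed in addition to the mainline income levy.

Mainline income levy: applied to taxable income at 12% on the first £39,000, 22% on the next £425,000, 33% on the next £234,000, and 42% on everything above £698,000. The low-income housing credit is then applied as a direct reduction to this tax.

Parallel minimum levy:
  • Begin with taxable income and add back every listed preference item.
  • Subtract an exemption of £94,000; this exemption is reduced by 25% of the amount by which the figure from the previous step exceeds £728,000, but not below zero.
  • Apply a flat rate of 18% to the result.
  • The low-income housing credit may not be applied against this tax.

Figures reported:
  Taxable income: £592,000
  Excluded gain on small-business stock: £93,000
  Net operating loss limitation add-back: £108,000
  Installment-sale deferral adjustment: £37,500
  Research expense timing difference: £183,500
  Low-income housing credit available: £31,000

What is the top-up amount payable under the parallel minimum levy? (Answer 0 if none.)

£69,050

Parallel minimum levy:
  Adjusted income: £592,000 + £93,000 + £108,000 + £37,500 + £183,500 = £1,014,000
  Exemption: £94,000 − 25% × (£1,014,000 − £728,000) = £94,000 − £71,500 = £22,500
  Base: £1,014,000 − £22,500 = £991,500
  £991,500 × 18% = £178,470

Mainline income levy:
  £39,000 × 12% = £4,680
  £425,000 × 22% = £93,500
  £128,000 × 33% = £42,240
  → £140,420
  Less low-income housing credit £31,000 → £109,420

Excess of parallel minimum levy over mainline income levy: £178,470 − £109,420 = £69,050.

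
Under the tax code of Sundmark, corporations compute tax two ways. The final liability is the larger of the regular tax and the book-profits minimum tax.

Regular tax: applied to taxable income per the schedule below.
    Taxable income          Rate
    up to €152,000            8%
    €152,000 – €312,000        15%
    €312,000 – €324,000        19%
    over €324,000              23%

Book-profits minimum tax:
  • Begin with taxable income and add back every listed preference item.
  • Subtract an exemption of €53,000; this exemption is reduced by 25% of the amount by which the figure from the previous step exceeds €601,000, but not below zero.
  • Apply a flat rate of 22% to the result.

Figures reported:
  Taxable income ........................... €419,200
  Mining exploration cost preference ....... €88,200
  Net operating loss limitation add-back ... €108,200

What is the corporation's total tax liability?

Book-profits minimum tax:
  Adjusted income: €419,200 + €88,200 + €108,200 = €615,600
  Exemption: €53,000 − 25% × (€615,600 − €601,000) = €53,000 − €3,650 = €49,350
  Base: €615,600 − €49,350 = €566,250
  €566,250 × 22% = €124,575

Regular tax:
  €152,000 × 8% = €12,160
  €160,000 × 15% = €24,000
  €12,000 × 19% = €2,280
  €95,200 × 23% = €21,896
  → €60,336

€124,575 > €60,336, so the book-profits minimum tax is the binding amount.

€124,575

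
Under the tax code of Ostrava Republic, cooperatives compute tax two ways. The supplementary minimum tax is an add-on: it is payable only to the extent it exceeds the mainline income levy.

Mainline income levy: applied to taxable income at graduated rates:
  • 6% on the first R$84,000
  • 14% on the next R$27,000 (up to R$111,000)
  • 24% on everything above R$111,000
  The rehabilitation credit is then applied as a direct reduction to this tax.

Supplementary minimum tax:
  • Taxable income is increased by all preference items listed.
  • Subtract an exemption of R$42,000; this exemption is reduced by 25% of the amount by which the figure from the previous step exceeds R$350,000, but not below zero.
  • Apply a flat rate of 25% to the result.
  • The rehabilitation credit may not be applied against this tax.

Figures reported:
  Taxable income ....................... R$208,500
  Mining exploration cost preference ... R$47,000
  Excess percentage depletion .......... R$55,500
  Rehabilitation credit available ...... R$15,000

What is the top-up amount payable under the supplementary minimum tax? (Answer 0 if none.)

R$50,030

Supplementary minimum tax:
  Adjusted income: R$208,500 + R$47,000 + R$55,500 = R$311,000
  Exemption: R$311,000 ≤ R$350,000, so full R$42,000 applies
  Base: R$311,000 − R$42,000 = R$269,000
  R$269,000 × 25% = R$67,250

Mainline income levy:
  R$84,000 × 6% = R$5,040
  R$27,000 × 14% = R$3,780
  R$97,500 × 24% = R$23,400
  → R$32,220
  Less rehabilitation credit R$15,000 → R$17,220

Excess of supplementary minimum tax over mainline income levy: R$67,250 − R$17,220 = R$50,030.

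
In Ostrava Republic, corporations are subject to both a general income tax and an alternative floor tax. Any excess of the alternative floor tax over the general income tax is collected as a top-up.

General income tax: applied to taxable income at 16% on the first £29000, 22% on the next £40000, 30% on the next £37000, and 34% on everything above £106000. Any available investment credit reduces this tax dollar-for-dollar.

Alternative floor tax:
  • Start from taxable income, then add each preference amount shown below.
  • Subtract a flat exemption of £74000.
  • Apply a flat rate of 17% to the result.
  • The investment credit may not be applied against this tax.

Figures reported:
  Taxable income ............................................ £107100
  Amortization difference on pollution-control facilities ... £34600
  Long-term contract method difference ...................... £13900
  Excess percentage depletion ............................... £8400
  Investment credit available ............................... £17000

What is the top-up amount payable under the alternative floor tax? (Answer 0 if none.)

General income tax:
  £29000 × 16% = £4640
  £40000 × 22% = £8800
  £37000 × 30% = £11100
  £1100 × 34% = £374
  → £24914
  Less investment credit £17000 → £7914

Alternative floor tax:
  Adjusted income: £107100 + £34600 + £13900 + £8400 = £164000
  Less exemption £74000 → base £90000
  £90000 × 17% = £15300

Excess of alternative floor tax over general income tax: £15300 − £7914 = £7386.

£7386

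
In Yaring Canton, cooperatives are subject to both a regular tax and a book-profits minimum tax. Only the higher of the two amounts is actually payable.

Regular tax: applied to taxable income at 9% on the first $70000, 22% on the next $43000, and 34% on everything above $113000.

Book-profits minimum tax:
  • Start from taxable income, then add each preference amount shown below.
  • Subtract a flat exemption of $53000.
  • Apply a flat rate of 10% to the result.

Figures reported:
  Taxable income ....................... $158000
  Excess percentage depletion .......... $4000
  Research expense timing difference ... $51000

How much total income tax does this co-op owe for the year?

Regular tax:
  $70000 × 9% = $6300
  $43000 × 22% = $9460
  $45000 × 34% = $15300
  → $31060

Book-profits minimum tax:
  Adjusted income: $158000 + $4000 + $51000 = $213000
  Less exemption $53000 → base $160000
  $160000 × 10% = $16000

$31060 > $16000, so the regular tax governs.

$31060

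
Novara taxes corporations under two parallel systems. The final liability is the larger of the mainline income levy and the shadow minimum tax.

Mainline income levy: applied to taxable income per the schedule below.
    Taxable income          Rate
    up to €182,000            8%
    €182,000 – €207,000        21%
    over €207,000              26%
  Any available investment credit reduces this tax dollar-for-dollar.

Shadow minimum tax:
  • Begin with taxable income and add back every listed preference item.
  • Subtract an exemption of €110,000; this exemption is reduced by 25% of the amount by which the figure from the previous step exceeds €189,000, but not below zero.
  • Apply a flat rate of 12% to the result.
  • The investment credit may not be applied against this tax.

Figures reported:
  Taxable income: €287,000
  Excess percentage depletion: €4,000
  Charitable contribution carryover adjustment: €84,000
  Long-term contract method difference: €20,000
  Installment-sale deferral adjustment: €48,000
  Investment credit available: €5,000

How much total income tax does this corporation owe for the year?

Mainline income levy:
  €182,000 × 8% = €14,560
  €25,000 × 21% = €5,250
  €80,000 × 26% = €20,800
  → €40,610
  Less investment credit €5,000 → €35,610

Shadow minimum tax:
  Adjusted income: €287,000 + €4,000 + €84,000 + €20,000 + €48,000 = €443,000
  Exemption: €110,000 − 25% × (€443,000 − €189,000) = €110,000 − €63,500 = €46,500
  Base: €443,000 − €46,500 = €396,500
  €396,500 × 12% = €47,580

€47,580 > €35,610, so the shadow minimum tax is the binding amount.

€47,580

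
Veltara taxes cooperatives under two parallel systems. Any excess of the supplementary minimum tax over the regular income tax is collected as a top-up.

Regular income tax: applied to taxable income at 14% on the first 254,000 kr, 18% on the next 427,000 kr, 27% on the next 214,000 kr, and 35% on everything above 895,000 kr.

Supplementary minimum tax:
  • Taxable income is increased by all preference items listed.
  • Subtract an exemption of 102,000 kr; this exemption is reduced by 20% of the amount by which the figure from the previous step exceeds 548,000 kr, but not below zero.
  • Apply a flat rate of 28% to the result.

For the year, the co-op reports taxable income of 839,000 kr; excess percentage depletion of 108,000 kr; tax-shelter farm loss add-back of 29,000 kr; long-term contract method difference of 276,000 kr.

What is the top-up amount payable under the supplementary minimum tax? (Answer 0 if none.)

Supplementary minimum tax:
  Adjusted income: 839,000 kr + 108,000 kr + 29,000 kr + 276,000 kr = 1,252,000 kr
  Exemption: 20% × (1,252,000 kr − 548,000 kr) = 140,800 kr ≥ 102,000 kr, so the exemption is fully phased out
  Base: 1,252,000 kr − 0 kr = 1,252,000 kr
  1,252,000 kr × 28% = 350,560 kr

Regular income tax:
  254,000 kr × 14% = 35,560 kr
  427,000 kr × 18% = 76,860 kr
  158,000 kr × 27% = 42,660 kr
  → 155,080 kr

Excess of supplementary minimum tax over regular income tax: 350,560 kr − 155,080 kr = 195,480 kr.

195,480 kr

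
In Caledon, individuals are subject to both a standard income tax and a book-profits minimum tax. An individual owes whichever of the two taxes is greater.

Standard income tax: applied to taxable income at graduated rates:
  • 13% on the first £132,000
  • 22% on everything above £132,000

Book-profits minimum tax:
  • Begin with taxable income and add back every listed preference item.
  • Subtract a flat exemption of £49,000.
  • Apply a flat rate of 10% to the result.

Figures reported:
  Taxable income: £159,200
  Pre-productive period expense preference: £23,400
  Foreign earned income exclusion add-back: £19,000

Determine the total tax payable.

Standard income tax:
  £132,000 × 13% = £17,160
  £27,200 × 22% = £5,984
  → £23,144

Book-profits minimum tax:
  Adjusted income: £159,200 + £23,400 + £19,000 = £201,600
  Less exemption £49,000 → base £152,600
  £152,600 × 10% = £15,260

£23,144 > £15,260, so the standard income tax governs.

£23,144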